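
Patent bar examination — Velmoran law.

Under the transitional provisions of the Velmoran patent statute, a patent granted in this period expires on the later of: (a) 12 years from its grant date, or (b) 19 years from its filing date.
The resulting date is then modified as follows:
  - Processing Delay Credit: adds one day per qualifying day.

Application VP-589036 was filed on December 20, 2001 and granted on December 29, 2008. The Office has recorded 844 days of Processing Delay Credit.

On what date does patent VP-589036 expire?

2023-04-22

(a) grant + 12 years → 29 December 2020.
(b) filing + 19 years → 20 December 2020.
Later of the two: 29 December 2020.
Processing Delay Credit: +844 days → 22 April 2023.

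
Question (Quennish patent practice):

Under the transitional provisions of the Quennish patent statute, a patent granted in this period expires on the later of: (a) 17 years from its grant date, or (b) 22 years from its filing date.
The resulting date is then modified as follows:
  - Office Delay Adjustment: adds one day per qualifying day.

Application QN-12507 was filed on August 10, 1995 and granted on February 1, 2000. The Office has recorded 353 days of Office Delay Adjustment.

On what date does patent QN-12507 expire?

(a) grant + 17 years → 1 February 2017.
(b) filing + 22 years → 10 August 2017.
Later of the two: 10 August 2017.
Office Delay Adjustment: +353 days → 29 July 2018.

2018-07-29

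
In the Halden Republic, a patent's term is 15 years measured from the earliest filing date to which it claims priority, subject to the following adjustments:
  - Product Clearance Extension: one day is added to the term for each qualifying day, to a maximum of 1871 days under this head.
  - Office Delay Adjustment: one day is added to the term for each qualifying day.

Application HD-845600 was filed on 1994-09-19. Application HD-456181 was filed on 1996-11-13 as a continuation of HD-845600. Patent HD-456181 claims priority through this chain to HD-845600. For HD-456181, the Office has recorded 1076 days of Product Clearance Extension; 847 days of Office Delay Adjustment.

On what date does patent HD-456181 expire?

December 25, 2014

Earliest priority filing: 19 September 1994.
Base term: 19 September 1994 + 15 years → 19 September 2009.
Product Clearance Extension: 1076 days (within the 1871-day cap) → +1076 days → 30 August 2012.
Office Delay Adjustment: +847 days → 25 December 2014.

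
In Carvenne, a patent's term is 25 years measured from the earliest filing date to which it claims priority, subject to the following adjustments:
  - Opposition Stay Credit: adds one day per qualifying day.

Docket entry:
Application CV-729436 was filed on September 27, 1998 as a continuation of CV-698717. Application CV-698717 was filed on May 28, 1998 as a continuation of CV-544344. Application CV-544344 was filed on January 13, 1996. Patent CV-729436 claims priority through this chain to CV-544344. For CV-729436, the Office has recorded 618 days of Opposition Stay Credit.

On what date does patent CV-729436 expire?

Earliest priority filing: 13 January 1996.
Base term: 13 January 1996 + 25 years → 13 January 2021.
Opposition Stay Credit: +618 days → 23 September 2022.

2022-09-23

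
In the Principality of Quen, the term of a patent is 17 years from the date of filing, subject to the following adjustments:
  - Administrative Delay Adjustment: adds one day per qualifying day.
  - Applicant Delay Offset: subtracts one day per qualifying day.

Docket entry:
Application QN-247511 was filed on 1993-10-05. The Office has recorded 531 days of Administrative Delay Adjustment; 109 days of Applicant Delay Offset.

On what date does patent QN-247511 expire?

December 1, 2011

Base term: filing date + 17 years → 5 October 2010.
Administrative Delay Adjustment: +531 days → 19 March 2012.
Applicant Delay Offset: −109 days → 1 December 2011.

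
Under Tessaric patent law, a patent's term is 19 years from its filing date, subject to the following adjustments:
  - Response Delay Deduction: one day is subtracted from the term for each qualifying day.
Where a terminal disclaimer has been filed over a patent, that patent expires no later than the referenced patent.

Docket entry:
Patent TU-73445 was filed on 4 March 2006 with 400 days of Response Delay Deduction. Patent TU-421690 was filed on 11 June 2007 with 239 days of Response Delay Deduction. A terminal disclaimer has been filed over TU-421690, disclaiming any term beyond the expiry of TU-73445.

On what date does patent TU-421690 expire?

2024-01-29

Natural term of TU-421690:
  Base: filing + 19 years → 11 June 2026.
  Response Delay Deduction: −239 days → 15 October 2025.
Expiry of referenced patent TU-73445:
  Base: filing + 19 years → 4 March 2025.
  Response Delay Deduction: −400 days → 29 January 2024.
Terminal disclaimer: TU-421690 expires on the earlier of 15 October 2025 and 29 January 2024.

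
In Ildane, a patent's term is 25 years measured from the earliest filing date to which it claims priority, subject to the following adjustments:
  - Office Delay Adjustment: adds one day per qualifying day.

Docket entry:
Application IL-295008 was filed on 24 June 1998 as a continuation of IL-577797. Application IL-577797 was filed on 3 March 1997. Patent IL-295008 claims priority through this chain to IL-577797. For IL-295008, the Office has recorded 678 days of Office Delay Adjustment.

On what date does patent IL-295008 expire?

2024-01-10

Earliest priority filing: 3 March 1997.
Base term: 3 March 1997 + 25 years → 3 March 2022.
Office Delay Adjustment: +678 days → 10 January 2024.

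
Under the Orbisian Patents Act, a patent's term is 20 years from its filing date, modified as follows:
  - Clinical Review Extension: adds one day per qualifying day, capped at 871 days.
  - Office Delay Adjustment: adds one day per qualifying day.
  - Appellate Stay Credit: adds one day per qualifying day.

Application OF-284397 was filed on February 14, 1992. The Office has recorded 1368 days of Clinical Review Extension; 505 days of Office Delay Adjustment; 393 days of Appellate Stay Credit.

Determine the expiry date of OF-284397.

December 18, 2016

Base term: filing date + 20 years → 14 February 2012.
Clinical Review Extension: 1368 days claimed exceeds the 871-day cap, so +871 days → 4 July 2014.
Office Delay Adjustment: +505 days → 21 November 2015.
Appellate Stay Credit: +393 days → 18 December 2016.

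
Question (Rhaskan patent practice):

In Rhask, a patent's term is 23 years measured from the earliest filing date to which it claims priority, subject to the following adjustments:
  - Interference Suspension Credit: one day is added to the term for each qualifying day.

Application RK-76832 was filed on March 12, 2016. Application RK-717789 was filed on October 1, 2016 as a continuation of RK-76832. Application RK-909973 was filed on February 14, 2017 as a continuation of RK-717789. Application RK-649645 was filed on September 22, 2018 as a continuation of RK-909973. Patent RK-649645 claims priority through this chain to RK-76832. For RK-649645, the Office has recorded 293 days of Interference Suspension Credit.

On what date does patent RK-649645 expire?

December 30, 2039

Earliest priority filing: 12 March 2016.
Base term: 12 March 2016 + 23 years → 12 March 2039.
Interference Suspension Credit: +293 days → 30 December 2039.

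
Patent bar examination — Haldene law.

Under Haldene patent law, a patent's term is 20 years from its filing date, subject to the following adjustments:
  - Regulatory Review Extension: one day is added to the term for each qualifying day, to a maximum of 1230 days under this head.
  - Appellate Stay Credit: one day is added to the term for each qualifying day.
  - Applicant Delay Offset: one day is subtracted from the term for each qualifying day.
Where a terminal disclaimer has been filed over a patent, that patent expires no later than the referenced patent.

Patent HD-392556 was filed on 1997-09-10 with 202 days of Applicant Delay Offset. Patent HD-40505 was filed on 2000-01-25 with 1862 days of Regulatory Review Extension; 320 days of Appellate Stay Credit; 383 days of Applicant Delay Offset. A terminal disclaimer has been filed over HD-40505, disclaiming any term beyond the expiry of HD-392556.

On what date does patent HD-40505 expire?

Natural term of HD-40505:
  Base: filing + 20 years → 25 January 2020.
  Regulatory Review Extension: 1862 days claimed exceeds the 1230-day cap, so +1230 days → 8 June 2023.
  Appellate Stay Credit: +320 days → 23 April 2024.
  Applicant Delay Offset: −383 days → 6 April 2023.
Expiry of referenced patent HD-392556:
  Base: filing + 20 years → 10 September 2017.
  Applicant Delay Offset: −202 days → 20 February 2017.
Terminal disclaimer: HD-40505 expires on the earlier of 6 April 2023 and 20 February 2017.

2017-02-20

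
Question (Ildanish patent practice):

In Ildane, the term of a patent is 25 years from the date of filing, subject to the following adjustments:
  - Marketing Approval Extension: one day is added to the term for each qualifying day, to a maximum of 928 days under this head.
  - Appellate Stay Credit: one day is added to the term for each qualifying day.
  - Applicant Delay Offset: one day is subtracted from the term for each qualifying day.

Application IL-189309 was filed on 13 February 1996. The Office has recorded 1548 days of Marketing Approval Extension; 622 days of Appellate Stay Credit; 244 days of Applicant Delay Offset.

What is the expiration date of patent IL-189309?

2024-09-11

Base term: filing date + 25 years → 13 February 2021.
Marketing Approval Extension: 1548 days claimed exceeds the 928-day cap, so +928 days → 30 August 2023.
Appellate Stay Credit: +622 days → 13 May 2025.
Applicant Delay Offset: −244 days → 11 September 2024.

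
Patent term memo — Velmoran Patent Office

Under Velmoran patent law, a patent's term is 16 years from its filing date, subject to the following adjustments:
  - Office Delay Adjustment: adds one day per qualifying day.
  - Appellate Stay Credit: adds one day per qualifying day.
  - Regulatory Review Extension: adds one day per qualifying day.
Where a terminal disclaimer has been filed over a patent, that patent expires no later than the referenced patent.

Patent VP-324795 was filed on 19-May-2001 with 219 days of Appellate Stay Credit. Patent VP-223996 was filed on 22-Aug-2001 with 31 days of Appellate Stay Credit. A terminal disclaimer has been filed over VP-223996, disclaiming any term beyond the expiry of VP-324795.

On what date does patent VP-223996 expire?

Natural term of VP-223996:
  Base: filing + 16 years → 22 August 2017.
  Appellate Stay Credit: +31 days → 22 September 2017.
Expiry of referenced patent VP-324795:
  Base: filing + 16 years → 19 May 2017.
  Appellate Stay Credit: +219 days → 24 December 2017.
Terminal disclaimer: VP-223996 expires on the earlier of 22 September 2017 and 24 December 2017.

2017-09-22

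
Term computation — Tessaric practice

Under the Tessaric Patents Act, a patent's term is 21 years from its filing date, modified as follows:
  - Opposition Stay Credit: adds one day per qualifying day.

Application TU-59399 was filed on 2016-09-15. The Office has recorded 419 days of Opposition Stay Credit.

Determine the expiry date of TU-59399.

Base term: filing date + 21 years → 15 September 2037.
Opposition Stay Credit: +419 days → 8 November 2038.

2038-11-08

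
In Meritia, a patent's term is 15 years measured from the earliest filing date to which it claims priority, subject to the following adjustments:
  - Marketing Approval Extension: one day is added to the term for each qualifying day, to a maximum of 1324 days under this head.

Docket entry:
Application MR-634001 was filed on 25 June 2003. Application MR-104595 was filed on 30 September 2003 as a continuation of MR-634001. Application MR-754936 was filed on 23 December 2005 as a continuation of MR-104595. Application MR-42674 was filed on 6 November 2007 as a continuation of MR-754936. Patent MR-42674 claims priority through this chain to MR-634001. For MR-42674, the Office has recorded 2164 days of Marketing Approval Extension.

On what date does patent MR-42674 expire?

Earliest priority filing: 25 June 2003.
Base term: 25 June 2003 + 15 years → 25 June 2018.
Marketing Approval Extension: 2164 days claimed exceeds the 1324-day cap, so +1324 days → 8 February 2022.

2022-02-08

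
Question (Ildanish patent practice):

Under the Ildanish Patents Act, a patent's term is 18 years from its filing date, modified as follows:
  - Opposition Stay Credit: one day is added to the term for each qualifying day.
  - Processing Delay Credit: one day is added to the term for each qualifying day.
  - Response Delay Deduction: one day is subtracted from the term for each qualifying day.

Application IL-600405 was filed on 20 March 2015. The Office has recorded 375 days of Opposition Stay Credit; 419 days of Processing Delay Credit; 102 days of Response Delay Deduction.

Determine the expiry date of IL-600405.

Base term: filing date + 18 years → 20 March 2033.
Opposition Stay Credit: +375 days → 30 March 2034.
Processing Delay Credit: +419 days → 23 May 2035.
Response Delay Deduction: −102 days → 10 February 2035.

2035-02-10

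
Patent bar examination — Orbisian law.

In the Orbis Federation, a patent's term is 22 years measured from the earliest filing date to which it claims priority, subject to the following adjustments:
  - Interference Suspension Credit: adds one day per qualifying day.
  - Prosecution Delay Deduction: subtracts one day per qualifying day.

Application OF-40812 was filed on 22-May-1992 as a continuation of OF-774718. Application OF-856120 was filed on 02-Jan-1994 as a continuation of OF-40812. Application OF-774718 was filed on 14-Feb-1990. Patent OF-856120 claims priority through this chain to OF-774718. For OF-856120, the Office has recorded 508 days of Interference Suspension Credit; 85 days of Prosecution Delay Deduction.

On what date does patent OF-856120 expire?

2013-04-12

Earliest priority filing: 14 February 1990.
Base term: 14 February 1990 + 22 years → 14 February 2012.
Interference Suspension Credit: +508 days → 6 July 2013.
Prosecution Delay Deduction: −85 days → 12 April 2013.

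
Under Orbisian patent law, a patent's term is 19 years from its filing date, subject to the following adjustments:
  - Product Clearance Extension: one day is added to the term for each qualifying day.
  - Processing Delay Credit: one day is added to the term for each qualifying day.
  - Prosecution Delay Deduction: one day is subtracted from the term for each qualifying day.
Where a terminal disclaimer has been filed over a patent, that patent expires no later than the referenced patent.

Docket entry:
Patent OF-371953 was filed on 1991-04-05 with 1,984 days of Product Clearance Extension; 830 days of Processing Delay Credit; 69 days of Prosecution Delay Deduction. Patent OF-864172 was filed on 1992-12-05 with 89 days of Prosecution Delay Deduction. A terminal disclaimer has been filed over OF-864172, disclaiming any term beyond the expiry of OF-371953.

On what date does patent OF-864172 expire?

2011-09-07

Natural term of OF-864172:
  Base: filing + 19 years → 5 December 2011.
  Prosecution Delay Deduction: −89 days → 7 September 2011.
Expiry of referenced patent OF-371953:
  Base: filing + 19 years → 5 April 2010.
  Product Clearance Extension: +1984 days → 10 September 2015.
  Processing Delay Credit: +830 days → 18 December 2017.
  Prosecution Delay Deduction: −69 days → 10 October 2017.
Terminal disclaimer: OF-864172 expires on the earlier of 7 September 2011 and 10 October 2017.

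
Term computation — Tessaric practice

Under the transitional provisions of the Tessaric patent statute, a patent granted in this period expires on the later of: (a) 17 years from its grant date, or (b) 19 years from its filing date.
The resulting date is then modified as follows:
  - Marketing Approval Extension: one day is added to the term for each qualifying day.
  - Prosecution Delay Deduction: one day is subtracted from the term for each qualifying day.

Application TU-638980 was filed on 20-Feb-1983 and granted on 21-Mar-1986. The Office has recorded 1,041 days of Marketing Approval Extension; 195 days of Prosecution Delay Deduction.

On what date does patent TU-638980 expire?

July 14, 2005

(a) grant + 17 years → 21 March 2003.
(b) filing + 19 years → 20 February 2002.
Later of the two: 21 March 2003.
Marketing Approval Extension: +1041 days → 25 January 2006.
Prosecution Delay Deduction: −195 days → 14 July 2005.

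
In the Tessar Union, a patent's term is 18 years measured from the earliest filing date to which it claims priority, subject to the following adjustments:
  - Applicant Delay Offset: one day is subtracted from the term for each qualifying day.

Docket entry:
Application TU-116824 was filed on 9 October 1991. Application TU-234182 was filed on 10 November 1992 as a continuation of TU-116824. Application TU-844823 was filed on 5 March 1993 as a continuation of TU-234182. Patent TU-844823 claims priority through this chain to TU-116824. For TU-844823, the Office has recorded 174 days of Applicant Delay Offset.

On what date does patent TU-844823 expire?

April 18, 2009

Earliest priority filing: 9 October 1991.
Base term: 9 October 1991 + 18 years → 9 October 2009.
Applicant Delay Offset: −174 days → 18 April 2009.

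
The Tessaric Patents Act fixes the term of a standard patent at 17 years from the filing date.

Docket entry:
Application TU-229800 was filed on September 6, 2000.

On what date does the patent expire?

2017-09-06

Filing date + 17 years → 6 September 2017.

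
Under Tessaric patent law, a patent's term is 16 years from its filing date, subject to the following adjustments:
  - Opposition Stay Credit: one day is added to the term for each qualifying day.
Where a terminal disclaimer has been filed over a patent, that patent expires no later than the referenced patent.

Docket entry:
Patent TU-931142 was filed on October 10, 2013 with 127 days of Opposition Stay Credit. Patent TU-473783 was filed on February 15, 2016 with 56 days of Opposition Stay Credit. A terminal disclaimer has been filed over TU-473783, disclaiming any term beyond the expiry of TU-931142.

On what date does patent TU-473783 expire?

February 14, 2030

Natural term of TU-473783:
  Base: filing + 16 years → 15 February 2032.
  Opposition Stay Credit: +56 days → 11 April 2032.
Expiry of referenced patent TU-931142:
  Base: filing + 16 years → 10 October 2029.
  Opposition Stay Credit: +127 days → 14 February 2030.
Terminal disclaimer: TU-473783 expires on the earlier of 11 April 2032 and 14 February 2030.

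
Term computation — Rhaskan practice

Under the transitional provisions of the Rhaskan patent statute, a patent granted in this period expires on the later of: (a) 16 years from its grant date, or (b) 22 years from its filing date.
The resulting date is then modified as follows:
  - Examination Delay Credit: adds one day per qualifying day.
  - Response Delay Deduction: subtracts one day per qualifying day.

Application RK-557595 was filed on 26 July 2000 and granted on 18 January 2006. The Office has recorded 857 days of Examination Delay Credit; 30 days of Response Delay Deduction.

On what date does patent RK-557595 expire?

(a) grant + 16 years → 18 January 2022.
(b) filing + 22 years → 26 July 2022.
Later of the two: 26 July 2022.
Examination Delay Credit: +857 days → 29 November 2024.
Response Delay Deduction: −30 days → 30 October 2024.

October 30, 2024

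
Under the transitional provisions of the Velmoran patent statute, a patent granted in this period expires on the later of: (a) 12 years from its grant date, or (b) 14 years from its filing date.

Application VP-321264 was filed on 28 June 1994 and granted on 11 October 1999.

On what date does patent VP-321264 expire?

(a) grant + 12 years → 11 October 2011.
(b) filing + 14 years → 28 June 2008.
Later of the two: 11 October 2011.

October 11, 2011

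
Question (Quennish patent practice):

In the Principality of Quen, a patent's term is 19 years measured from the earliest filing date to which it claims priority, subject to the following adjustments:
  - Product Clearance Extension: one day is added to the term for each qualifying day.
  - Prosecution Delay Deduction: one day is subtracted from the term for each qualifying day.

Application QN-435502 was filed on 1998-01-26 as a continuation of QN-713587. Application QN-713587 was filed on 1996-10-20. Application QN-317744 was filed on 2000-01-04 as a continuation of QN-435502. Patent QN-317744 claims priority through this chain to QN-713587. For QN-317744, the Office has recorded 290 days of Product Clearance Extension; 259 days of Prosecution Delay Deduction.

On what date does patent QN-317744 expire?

November 20, 2015

Earliest priority filing: 20 October 1996.
Base term: 20 October 1996 + 19 years → 20 October 2015.
Product Clearance Extension: +290 days → 5 August 2016.
Prosecution Delay Deduction: −259 days → 20 November 2015.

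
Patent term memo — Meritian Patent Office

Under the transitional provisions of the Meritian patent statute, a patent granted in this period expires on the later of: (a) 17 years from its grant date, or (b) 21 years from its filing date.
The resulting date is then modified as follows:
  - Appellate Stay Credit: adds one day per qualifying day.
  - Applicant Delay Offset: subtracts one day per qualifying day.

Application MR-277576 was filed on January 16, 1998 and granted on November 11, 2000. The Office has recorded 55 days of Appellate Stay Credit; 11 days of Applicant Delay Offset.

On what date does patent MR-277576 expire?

(a) grant + 17 years → 11 November 2017.
(b) filing + 21 years → 16 January 2019.
Later of the two: 16 January 2019.
Appellate Stay Credit: +55 days → 12 March 2019.
Applicant Delay Offset: −11 days → 1 March 2019.

March 1, 2019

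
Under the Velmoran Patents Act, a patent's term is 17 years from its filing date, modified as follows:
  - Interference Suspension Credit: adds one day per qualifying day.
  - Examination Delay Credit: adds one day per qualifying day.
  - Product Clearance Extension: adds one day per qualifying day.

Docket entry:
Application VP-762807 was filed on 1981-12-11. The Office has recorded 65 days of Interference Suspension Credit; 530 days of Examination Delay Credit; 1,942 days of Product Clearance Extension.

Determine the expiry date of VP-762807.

2005-11-21

Base term: filing date + 17 years → 11 December 1998.
Interference Suspension Credit: +65 days → 14 February 1999.
Examination Delay Credit: +530 days → 28 July 2000.
Product Clearance Extension: +1942 days → 21 November 2005.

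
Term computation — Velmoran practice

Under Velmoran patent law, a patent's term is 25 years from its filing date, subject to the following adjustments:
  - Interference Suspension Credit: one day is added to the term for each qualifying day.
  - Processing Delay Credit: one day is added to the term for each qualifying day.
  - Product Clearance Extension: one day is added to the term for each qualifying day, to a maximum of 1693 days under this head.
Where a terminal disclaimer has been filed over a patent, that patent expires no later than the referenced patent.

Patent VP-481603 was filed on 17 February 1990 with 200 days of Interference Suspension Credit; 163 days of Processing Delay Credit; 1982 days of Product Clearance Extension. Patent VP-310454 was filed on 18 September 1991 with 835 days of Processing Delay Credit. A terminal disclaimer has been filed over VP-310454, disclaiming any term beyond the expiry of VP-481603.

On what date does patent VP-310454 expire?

2019-01-01

Natural term of VP-310454:
  Base: filing + 25 years → 18 September 2016.
  Processing Delay Credit: +835 days → 1 January 2019.
Expiry of referenced patent VP-481603:
  Base: filing + 25 years → 17 February 2015.
  Interference Suspension Credit: +200 days → 5 September 2015.
  Processing Delay Credit: +163 days → 15 February 2016.
  Product Clearance Extension: 1982 days claimed exceeds the 1693-day cap, so +1693 days → 4 October 2020.
Terminal disclaimer: VP-310454 expires on the earlier of 1 January 2019 and 4 October 2020.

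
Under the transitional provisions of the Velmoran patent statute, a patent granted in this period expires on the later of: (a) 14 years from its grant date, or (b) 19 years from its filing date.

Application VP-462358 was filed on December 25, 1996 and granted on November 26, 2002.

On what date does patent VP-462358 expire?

(a) grant + 14 years → 26 November 2016.
(b) filing + 19 years → 25 December 2015.
Later of the two: 26 November 2016.

2016-11-26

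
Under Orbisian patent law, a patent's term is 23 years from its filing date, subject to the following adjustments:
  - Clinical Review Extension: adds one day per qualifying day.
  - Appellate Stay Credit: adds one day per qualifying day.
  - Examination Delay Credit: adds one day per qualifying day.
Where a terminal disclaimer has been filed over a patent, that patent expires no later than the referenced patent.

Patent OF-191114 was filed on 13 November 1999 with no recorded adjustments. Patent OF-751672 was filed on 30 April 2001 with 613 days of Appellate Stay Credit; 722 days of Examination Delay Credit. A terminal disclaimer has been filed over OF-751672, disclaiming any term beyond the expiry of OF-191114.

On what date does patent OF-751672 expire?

Natural term of OF-751672:
  Base: filing + 23 years → 30 April 2024.
  Appellate Stay Credit: +613 days → 3 January 2026.
  Examination Delay Credit: +722 days → 26 December 2027.
Expiry of referenced patent OF-191114:
  Base: filing + 23 years → 13 November 2022.
Terminal disclaimer: OF-751672 expires on the earlier of 26 December 2027 and 13 November 2022.

2022-11-13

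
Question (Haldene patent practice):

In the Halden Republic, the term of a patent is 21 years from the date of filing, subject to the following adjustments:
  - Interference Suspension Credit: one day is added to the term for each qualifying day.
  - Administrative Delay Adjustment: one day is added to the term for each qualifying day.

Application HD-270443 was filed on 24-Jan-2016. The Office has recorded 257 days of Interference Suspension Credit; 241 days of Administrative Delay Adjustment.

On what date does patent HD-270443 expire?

Base term: filing date + 21 years → 24 January 2037.
Interference Suspension Credit: +257 days → 8 October 2037.
Administrative Delay Adjustment: +241 days → 6 June 2038.

2038-06-06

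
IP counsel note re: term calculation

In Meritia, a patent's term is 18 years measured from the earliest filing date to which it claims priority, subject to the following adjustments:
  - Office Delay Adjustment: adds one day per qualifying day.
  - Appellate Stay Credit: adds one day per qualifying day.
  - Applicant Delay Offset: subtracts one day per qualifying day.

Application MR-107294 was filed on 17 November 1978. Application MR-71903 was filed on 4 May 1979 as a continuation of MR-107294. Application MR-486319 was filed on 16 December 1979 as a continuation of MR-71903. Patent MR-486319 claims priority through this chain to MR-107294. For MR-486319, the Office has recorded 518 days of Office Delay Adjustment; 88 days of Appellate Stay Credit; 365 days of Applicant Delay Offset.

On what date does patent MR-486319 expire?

July 16, 1997

Earliest priority filing: 17 November 1978.
Base term: 17 November 1978 + 18 years → 17 November 1996.
Office Delay Adjustment: +518 days → 19 April 1998.
Appellate Stay Credit: +88 days → 16 July 1998.
Applicant Delay Offset: −365 days → 16 July 1997.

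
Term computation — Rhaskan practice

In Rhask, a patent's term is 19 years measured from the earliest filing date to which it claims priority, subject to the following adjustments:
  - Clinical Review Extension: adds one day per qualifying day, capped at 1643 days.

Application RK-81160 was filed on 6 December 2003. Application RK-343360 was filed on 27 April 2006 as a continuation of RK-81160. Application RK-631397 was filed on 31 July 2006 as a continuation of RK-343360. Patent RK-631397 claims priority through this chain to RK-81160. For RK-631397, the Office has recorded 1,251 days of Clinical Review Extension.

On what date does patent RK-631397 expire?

Earliest priority filing: 6 December 2003.
Base term: 6 December 2003 + 19 years → 6 December 2022.
Clinical Review Extension: 1251 days (within the 1643-day cap) → +1251 days → 10 May 2026.

May 10, 2026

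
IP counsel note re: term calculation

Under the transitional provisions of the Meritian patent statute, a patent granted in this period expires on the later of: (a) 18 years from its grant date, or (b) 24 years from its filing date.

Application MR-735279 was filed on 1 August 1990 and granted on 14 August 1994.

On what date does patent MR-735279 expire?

August 1, 2014

(a) grant + 18 years → 14 August 2012.
(b) filing + 24 years → 1 August 2014.
Later of the two: 1 August 2014.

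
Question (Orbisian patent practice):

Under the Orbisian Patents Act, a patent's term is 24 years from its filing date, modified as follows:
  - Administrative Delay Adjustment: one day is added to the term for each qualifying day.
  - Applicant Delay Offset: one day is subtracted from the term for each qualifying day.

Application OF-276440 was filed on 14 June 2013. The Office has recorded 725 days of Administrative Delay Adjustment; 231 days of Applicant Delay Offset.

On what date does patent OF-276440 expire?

Base term: filing date + 24 years → 14 June 2037.
Administrative Delay Adjustment: +725 days → 9 June 2039.
Applicant Delay Offset: −231 days → 21 October 2038.

2038-10-21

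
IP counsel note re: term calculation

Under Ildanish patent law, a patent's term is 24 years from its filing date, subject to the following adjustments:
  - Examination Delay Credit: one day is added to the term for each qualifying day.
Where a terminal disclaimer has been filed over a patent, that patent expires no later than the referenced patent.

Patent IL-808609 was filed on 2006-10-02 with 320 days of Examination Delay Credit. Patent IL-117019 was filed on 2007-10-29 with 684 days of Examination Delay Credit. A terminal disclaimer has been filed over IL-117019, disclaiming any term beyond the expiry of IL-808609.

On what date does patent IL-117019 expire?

Natural term of IL-117019:
  Base: filing + 24 years → 29 October 2031.
  Examination Delay Credit: +684 days → 12 September 2033.
Expiry of referenced patent IL-808609:
  Base: filing + 24 years → 2 October 2030.
  Examination Delay Credit: +320 days → 18 August 2031.
Terminal disclaimer: IL-117019 expires on the earlier of 12 September 2033 and 18 August 2031.

August 18, 2031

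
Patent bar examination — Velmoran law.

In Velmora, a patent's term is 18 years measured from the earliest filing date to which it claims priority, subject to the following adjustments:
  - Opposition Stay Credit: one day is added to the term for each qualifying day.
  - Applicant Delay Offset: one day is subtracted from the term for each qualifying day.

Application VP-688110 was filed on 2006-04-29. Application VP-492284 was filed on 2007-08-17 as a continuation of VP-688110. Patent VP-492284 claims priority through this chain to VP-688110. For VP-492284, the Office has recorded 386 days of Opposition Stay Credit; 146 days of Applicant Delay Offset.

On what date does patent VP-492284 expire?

December 25, 2024

Earliest priority filing: 29 April 2006.
Base term: 29 April 2006 + 18 years → 29 April 2024.
Opposition Stay Credit: +386 days → 20 May 2025.
Applicant Delay Offset: −146 days → 25 December 2024.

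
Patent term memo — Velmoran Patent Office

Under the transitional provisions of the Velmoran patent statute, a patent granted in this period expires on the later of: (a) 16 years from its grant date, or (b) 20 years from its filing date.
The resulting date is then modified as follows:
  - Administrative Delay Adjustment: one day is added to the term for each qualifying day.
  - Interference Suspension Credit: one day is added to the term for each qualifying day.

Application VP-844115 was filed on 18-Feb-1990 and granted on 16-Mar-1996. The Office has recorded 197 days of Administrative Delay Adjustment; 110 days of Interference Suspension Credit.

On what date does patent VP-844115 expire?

2013-01-17

(a) grant + 16 years → 16 March 2012.
(b) filing + 20 years → 18 February 2010.
Later of the two: 16 March 2012.
Administrative Delay Adjustment: +197 days → 29 September 2012.
Interference Suspension Credit: +110 days → 17 January 2013.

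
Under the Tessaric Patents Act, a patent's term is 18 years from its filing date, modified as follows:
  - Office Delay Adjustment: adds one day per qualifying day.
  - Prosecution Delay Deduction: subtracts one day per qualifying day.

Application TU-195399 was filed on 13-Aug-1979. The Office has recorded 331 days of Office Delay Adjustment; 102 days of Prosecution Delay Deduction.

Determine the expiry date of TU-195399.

1998-03-30

Base term: filing date + 18 years → 13 August 1997.
Office Delay Adjustment: +331 days → 10 July 1998.
Prosecution Delay Deduction: −102 days → 30 March 1998.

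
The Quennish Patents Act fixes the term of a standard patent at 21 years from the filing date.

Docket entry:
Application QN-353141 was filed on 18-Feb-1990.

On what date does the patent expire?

Filing date + 21 years → 18 February 2011.

2011-02-18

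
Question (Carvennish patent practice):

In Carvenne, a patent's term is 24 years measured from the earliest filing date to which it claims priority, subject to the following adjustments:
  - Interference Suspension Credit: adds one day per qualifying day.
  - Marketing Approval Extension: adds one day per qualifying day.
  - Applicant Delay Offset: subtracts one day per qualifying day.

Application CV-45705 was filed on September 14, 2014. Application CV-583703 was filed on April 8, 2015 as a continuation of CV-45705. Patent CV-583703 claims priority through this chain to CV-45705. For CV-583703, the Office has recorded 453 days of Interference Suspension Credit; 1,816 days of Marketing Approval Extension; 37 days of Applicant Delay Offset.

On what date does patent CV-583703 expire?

October 24, 2044

Earliest priority filing: 14 September 2014.
Base term: 14 September 2014 + 24 years → 14 September 2038.
Interference Suspension Credit: +453 days → 11 December 2039.
Marketing Approval Extension: +1816 days → 30 November 2044.
Applicant Delay Offset: −37 days → 24 October 2044.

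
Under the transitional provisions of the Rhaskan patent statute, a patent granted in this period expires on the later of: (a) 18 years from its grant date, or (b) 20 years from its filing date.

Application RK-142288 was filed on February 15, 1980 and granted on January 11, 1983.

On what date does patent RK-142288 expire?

January 11, 2001

(a) grant + 18 years → 11 January 2001.
(b) filing + 20 years → 15 February 2000.
Later of the two: 11 January 2001.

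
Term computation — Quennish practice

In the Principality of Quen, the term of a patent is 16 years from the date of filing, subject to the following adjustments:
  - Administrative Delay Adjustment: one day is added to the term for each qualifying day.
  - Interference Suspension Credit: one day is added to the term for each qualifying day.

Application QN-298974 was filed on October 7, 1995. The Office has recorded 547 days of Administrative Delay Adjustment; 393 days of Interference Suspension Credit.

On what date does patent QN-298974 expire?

Base term: filing date + 16 years → 7 October 2011.
Administrative Delay Adjustment: +547 days → 6 April 2013.
Interference Suspension Credit: +393 days → 4 May 2014.

May 4, 2014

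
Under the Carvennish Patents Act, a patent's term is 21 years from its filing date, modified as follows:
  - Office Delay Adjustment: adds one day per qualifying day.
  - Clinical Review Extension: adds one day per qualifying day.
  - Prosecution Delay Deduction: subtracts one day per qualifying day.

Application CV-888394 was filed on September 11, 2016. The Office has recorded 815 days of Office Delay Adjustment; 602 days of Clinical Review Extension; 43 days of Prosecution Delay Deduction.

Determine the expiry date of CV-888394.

2041-06-16

Base term: filing date + 21 years → 11 September 2037.
Office Delay Adjustment: +815 days → 5 December 2039.
Clinical Review Extension: +602 days → 29 July 2041.
Prosecution Delay Deduction: −43 days → 16 June 2041.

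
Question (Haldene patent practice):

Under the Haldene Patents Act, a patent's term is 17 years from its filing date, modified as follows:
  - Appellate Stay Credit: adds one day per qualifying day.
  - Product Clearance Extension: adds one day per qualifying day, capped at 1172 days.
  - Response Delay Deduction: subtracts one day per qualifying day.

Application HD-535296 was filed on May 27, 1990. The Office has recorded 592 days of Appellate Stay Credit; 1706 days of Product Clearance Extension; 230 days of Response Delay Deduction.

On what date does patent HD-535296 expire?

August 8, 2011

Base term: filing date + 17 years → 27 May 2007.
Appellate Stay Credit: +592 days → 8 January 2009.
Product Clearance Extension: 1706 days claimed exceeds the 1172-day cap, so +1172 days → 25 March 2012.
Response Delay Deduction: −230 days → 8 August 2011.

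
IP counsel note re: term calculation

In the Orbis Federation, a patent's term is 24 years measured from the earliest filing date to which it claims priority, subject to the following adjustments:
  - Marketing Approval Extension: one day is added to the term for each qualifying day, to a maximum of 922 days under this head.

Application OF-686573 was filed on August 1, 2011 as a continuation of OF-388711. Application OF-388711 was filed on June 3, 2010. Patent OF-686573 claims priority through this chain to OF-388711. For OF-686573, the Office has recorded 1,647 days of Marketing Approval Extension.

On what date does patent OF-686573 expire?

Earliest priority filing: 3 June 2010.
Base term: 3 June 2010 + 24 years → 3 June 2034.
Marketing Approval Extension: 1647 days claimed exceeds the 922-day cap, so +922 days → 11 December 2036.

2036-12-11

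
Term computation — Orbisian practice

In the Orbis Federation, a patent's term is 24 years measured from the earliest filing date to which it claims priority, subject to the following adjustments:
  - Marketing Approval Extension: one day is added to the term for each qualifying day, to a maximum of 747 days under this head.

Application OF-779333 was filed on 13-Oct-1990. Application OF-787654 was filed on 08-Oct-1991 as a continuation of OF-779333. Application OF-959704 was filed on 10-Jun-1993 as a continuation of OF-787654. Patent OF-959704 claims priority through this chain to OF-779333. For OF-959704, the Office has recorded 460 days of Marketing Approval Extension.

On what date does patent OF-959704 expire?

2016-01-16

Earliest priority filing: 13 October 1990.
Base term: 13 October 1990 + 24 years → 13 October 2014.
Marketing Approval Extension: 460 days (within the 747-day cap) → +460 days → 16 January 2016.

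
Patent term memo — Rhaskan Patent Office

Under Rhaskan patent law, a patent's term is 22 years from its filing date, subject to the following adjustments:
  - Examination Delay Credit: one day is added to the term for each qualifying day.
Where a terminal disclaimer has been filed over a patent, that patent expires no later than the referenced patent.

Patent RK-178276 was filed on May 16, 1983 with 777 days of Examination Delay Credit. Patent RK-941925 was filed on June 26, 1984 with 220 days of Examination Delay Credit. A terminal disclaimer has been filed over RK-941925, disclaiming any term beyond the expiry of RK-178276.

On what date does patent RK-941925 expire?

Natural term of RK-941925:
  Base: filing + 22 years → 26 June 2006.
  Examination Delay Credit: +220 days → 1 February 2007.
Expiry of referenced patent RK-178276:
  Base: filing + 22 years → 16 May 2005.
  Examination Delay Credit: +777 days → 2 July 2007.
Terminal disclaimer: RK-941925 expires on the earlier of 1 February 2007 and 2 July 2007.

2007-02-01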